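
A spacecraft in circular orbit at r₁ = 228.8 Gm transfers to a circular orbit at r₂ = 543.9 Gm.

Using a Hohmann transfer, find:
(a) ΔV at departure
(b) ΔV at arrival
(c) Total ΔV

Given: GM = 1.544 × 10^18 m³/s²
r₁ = 228.8 Gm = 2.288 × 10^11 m
r₂ = 543.9 Gm = 5.439 × 10^11 m
GM = 1.544 × 10^18 m³/s²
Transfer ellipse: a_t = (r₁ + r₂)/2 = 3.8635 × 10^11 m
Circular speed at r₁: v₁ = √(GM/r₁) = 2597.74 m/s
Transfer speed at r₁ (periapsis): v₁ₜ = √(GM(2/r₁ − 1/a_t)) = 3082.23 m/s
(a) ΔV₁ = v₁ₜ − v₁ = 484.488 m/s ≈ 484.5 m/s
Circular speed at r₂: v₂ = √(GM/r₂) = 1684.86 m/s
Transfer speed at r₂ (apoapsis): v₂ₜ = √(GM(2/r₂ − 1/a_t)) = 1296.59 m/s
(b) ΔV₂ = v₂ − v₂ₜ = 388.274 m/s ≈ 388.3 m/s
(c) ΔV_total = ΔV₁ + ΔV₂ = 872.762 m/s ≈ 872.8 m/s

Final answer:
(a) ΔV₁ = 484.5 m/s
(b) ΔV₂ = 388.3 m/s
(c) ΔV_total = 872.8 m/s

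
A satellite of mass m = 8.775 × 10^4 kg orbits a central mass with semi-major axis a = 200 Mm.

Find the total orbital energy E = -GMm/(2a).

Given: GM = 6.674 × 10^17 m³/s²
a = 200 Mm = 2 × 10^8 m
GM = 6.674 × 10^17 m³/s²
2a = 4 × 10^8 m
GMm = 6.674 × 10^17 × 87750 = 5.85644 × 10^22 m³·kg/s²
E = −GMm/(2a) = -1.46411 × 10^14 J ≈ -146.4 TJ

Final answer: -146.4 TJ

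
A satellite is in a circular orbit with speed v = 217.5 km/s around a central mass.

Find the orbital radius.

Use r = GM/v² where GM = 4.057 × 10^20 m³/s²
v = 217.5 km/s = 217500 m/s
GM = 4.057 × 10^20 m³/s²
v² = 4.73062 × 10^10 m²/s²
r = GM/v² = (4.057 × 10^20) / (4.73062 × 10^10) = 8.57603 × 10^9 m ≈ 8.576 × 10^9 m

Final answer: 8.576 × 10^9 m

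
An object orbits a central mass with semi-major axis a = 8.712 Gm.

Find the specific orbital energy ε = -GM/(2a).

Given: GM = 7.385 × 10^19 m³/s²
a = 8.712 Gm = 8.712 × 10^9 m
GM = 7.385 × 10^19 m³/s²
2a = 1.7424 × 10^10 m
ε = −GM/(2a) = -4.23841 × 10^9 J/kg ≈ -4.238 GJ/kg

Final answer: -4.238 GJ/kg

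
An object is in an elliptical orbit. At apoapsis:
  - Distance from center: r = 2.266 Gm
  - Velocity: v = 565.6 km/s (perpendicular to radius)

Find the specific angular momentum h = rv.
r = 2.266 Gm = 2.266 × 10^9 m
v = 565.6 km/s = 565600 m/s
h = rv = 2.266 × 10^9 × 565600 = 1.28165 × 10^15 m²/s ≈ 1.282 × 10^15 m²/s

Final answer: h = 1.282 × 10^15 m²/s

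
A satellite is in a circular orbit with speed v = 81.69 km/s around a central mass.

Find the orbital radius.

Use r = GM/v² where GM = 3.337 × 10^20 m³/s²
v = 81.69 km/s = 81690 m/s
GM = 3.337 × 10^20 m³/s²
v² = 6.67326 × 10^9 m²/s²
r = GM/v² = (3.337 × 10^20) / (6.67326 × 10^9) = 5.00056 × 10^10 m ≈ 50.01 Gm

Final answer: 50.01 Gm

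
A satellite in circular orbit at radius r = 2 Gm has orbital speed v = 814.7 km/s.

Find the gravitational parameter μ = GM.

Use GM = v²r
r = 2 Gm = 2 × 10^9 m
v = 814.7 km/s = 814700 m/s
v² = 6.63736 × 10^11 m²/s²
GM = v²r = 6.63736 × 10^11 × 2 × 10^9 = 1.32747 × 10^21 m³/s²
GM ≈ 1.327 × 10^21 m³/s²

Final answer: GM = 1.327 × 10^21 m³/s²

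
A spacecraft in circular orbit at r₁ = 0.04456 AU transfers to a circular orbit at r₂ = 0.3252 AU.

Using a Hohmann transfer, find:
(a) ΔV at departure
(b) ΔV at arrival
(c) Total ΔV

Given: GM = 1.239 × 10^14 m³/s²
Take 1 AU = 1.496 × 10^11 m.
r₁ = 0.04456 AU = 6.66618 × 10^9 m
r₂ = 0.3252 AU = 4.86499 × 10^10 m
GM = 1.239 × 10^14 m³/s²
Transfer ellipse: a_t = (r₁ + r₂)/2 = 2.7658 × 10^10 m
Circular speed at r₁: v₁ = √(GM/r₁) = 136.332 m/s
Transfer speed at r₁ (periapsis): v₁ₜ = √(GM(2/r₁ − 1/a_t)) = 180.812 m/s
(a) ΔV₁ = v₁ₜ − v₁ = 44.4803 m/s ≈ 44.48 m/s
Circular speed at r₂: v₂ = √(GM/r₂) = 50.4655 m/s
Transfer speed at r₂ (apoapsis): v₂ₜ = √(GM(2/r₂ − 1/a_t)) = 24.7755 m/s
(b) ΔV₂ = v₂ − v₂ₜ = 25.69 m/s ≈ 25.69 m/s
(c) ΔV_total = ΔV₁ + ΔV₂ = 70.1703 m/s ≈ 70.17 m/s

Final answer:
(a) ΔV₁ = 44.48 m/s
(b) ΔV₂ = 25.69 m/s
(c) ΔV_total = 70.17 m/s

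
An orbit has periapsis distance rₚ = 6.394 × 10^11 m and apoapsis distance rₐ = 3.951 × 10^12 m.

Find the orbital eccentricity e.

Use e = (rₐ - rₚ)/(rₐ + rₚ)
rₚ = 6.394 × 10^11 m
rₐ = 3.951 × 10^12 m
rₐ − rₚ = 3.3116 × 10^12 m
rₐ + rₚ = 4.5904 × 10^12 m
e = (rₐ − rₚ)/(rₐ + rₚ) = 0.721419

Final answer: e = 0.7214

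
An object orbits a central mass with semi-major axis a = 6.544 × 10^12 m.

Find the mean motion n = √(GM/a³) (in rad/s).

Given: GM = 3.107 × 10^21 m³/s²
a = 6.544 × 10^12 m
GM = 3.107 × 10^21 m³/s²
a³ = 2.8024 × 10^38 m³
GM/a³ = (3.107 × 10^21) / (2.8024 × 10^38) = 1.10869 × 10^-17 s⁻²
n = √(GM/a³) = 3.3297 × 10^-9 rad/s ≈ 3.33 × 10^-9 rad/s

Final answer: n = 3.33 × 10^-9 rad/s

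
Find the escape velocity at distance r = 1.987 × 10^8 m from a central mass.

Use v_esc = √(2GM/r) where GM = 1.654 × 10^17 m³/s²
r = 1.987 × 10^8 m
GM = 1.654 × 10^17 m³/s²
2GM/r = 2 × (1.654 × 10^17) / (1.987 × 10^8) = 1.66482 × 10^9 m²/s²
v_esc = √(2GM/r) = 40802.2 m/s ≈ 40.8 km/s

Final answer: 40.8 km/s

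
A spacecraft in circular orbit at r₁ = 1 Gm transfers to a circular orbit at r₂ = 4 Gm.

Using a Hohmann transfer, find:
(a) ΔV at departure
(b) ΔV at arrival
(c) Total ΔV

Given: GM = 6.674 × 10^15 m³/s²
r₁ = 1 Gm = 1 × 10^9 m
r₂ = 4 Gm = 4 × 10^9 m
GM = 6.674 × 10^15 m³/s²
Transfer ellipse: a_t = (r₁ + r₂)/2 = 2.5 × 10^9 m
Circular speed at r₁: v₁ = √(GM/r₁) = 2583.41 m/s
Transfer speed at r₁ (periapsis): v₁ₜ = √(GM(2/r₁ − 1/a_t)) = 3267.78 m/s
(a) ΔV₁ = v₁ₜ − v₁ = 684.374 m/s ≈ 684.4 m/s
Circular speed at r₂: v₂ = √(GM/r₂) = 1291.7 m/s
Transfer speed at r₂ (apoapsis): v₂ₜ = √(GM(2/r₂ − 1/a_t)) = 816.946 m/s
(b) ΔV₂ = v₂ − v₂ₜ = 474.759 m/s ≈ 474.8 m/s
(c) ΔV_total = ΔV₁ + ΔV₂ = 1159.13 m/s ≈ 1.159 km/s

Final answer:
(a) ΔV₁ = 684.4 m/s
(b) ΔV₂ = 474.8 m/s
(c) ΔV_total = 1.159 km/s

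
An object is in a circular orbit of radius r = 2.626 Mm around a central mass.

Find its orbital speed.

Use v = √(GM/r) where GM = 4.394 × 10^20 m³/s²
r = 2.626 Mm = 2.626 × 10^6 m
GM = 4.394 × 10^20 m³/s²
GM/r = (4.394 × 10^20) / (2.626 × 10^6) = 1.67327 × 10^14 m²/s²
v = √(GM/r) = 1.29355 × 10^7 m/s ≈ 1.294 × 10^4 km/s

Final answer: 1.294 × 10^4 km/s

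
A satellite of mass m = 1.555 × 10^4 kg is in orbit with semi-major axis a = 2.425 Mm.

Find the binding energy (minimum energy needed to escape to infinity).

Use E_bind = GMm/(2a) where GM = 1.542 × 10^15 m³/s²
a = 2.425 Mm = 2.425 × 10^6 m
GM = 1.542 × 10^15 m³/s²
m = 1.555 × 10^4 kg
GMm = 1.542 × 10^15 × 15550 = 2.39781 × 10^19 m³·kg/s²
2a = 4.85 × 10^6 m
E_bind = GMm/(2a) = 4.94394 × 10^12 J ≈ 4.944 TJ

Final answer: 4.944 TJ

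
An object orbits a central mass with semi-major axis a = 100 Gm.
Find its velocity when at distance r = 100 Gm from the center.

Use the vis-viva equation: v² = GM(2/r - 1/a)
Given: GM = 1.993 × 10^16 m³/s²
a = 100 Gm = 1 × 10^11 m
r = 100 Gm = 1 × 10^11 m
GM = 1.993 × 10^16 m³/s²
2/r − 1/a = 2 × 10^-11 − 1 × 10^-11 = 1 × 10^-11 m⁻¹
v² = GM (2/r − 1/a) = 199300 m²/s²
v = 446.43 m/s ≈ 446.4 m/s

Final answer: 446.4 m/s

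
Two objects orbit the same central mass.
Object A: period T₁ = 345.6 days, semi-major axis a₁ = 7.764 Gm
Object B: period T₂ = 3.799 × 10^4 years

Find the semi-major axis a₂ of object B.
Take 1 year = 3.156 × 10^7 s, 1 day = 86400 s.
T₁ = 345.6 days = 2.98598 × 10^7 s
T₂ = 3.799 × 10^4 years = 1.19896 × 10^12 s
a₁ = 7.764 Gm = 7.764 × 10^9 m
Kepler's third law: (T₂/T₁)² = (a₂/a₁)³  ⇒  a₂ = a₁ (T₂/T₁)^(2/3)
T₂/T₁ = 40153.1
(T₂/T₁)^(2/3) = 1172.59
a₂ = 7.764 × 10^9 m × 1172.59 = 9.10398 × 10^12 m ≈ 9.104 Tm

Final answer: a₂ = 9.104 Tm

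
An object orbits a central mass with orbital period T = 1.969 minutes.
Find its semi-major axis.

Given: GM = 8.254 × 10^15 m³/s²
T = 1.969 minutes = 118.14 s
GM = 8.254 × 10^15 m³/s²
Kepler's third law: a³ = GM T² / (4π²)
T² = 13957.1 s²
a³ = (8.254 × 10^15) × 13957.1 / (4π²) = 2.91809 × 10^18 m³
a = (a³)^(1/3) = 1.429 × 10^6 m ≈ 1.429 Mm

Final answer: 1.429 Mm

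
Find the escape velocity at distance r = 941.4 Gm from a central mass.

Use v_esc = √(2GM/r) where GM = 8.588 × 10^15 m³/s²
r = 941.4 Gm = 9.414 × 10^11 m
GM = 8.588 × 10^15 m³/s²
2GM/r = 2 × (8.588 × 10^15) / (9.414 × 10^11) = 18245.2 m²/s²
v_esc = √(2GM/r) = 135.075 m/s ≈ 135.1 m/s

Final answer: 135.1 m/s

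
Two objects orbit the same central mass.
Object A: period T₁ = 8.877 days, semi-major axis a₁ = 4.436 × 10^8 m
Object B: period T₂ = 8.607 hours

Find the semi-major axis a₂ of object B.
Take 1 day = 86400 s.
T₁ = 8.877 days = 766973 s
T₂ = 8.607 hours = 30985.2 s
a₁ = 4.436 × 10^8 m
Kepler's third law: (T₂/T₁)² = (a₂/a₁)³  ⇒  a₂ = a₁ (T₂/T₁)^(2/3)
T₂/T₁ = 0.0403993
(T₂/T₁)^(2/3) = 0.117738
a₂ = 4.436 × 10^8 m × 0.117738 = 5.22285 × 10^7 m ≈ 5.223 × 10^7 m

Final answer: a₂ = 5.223 × 10^7 m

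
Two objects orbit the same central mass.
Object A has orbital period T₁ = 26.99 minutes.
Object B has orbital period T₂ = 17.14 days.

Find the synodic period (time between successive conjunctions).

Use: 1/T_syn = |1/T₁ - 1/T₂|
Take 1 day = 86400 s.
T₁ = 26.99 minutes = 1619.4 s
T₂ = 17.14 days = 1.4809 × 10^6 s
1/T₁ = 0.000617513 s⁻¹
1/T₂ = 6.75267 × 10^-7 s⁻¹
|1/T₁ − 1/T₂| = 0.000616837 s⁻¹
T_syn = 1 / |1/T₁ − 1/T₂| = 1621.17 s ≈ 27.02 minutes

Final answer: T_syn = 27.02 minutes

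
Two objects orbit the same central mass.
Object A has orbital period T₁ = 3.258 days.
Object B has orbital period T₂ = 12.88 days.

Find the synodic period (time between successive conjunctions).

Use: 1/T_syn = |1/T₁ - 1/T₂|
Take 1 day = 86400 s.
T₁ = 3.258 days = 281491 s
T₂ = 12.88 days = 1.11283 × 10^6 s
1/T₁ = 3.55251 × 10^-6 s⁻¹
1/T₂ = 8.98608 × 10^-7 s⁻¹
|1/T₁ − 1/T₂| = 2.6539 × 10^-6 s⁻¹
T_syn = 1 / |1/T₁ − 1/T₂| = 376804 s ≈ 4.361 days

Final answer: T_syn = 4.361 days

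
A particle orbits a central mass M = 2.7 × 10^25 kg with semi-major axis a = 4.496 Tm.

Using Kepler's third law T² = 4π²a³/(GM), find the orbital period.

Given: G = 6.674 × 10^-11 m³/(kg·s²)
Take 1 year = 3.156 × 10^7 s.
M = 2.7 × 10^25 kg
GM = G × M = 6.674 × 10^-11 × 2.7 × 10^25 = 1.80198 × 10^15 m³/s²
a = 4.496 Tm = 4.496 × 10^12 m
a³ = 9.08822 × 10^37 m³
T = 2π √(a³/GM) = 2π √((9.08822 × 10^37) / (1.80198 × 10^15)) = 2π × 2.24577 × 10^11 s
T = 1.41106 × 10^12 s ≈ 4.471 × 10^4 years

Final answer: 4.471 × 10^4 years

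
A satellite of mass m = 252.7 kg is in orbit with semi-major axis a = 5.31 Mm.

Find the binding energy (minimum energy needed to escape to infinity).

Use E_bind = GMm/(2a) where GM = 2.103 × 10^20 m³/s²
a = 5.31 Mm = 5.31 × 10^6 m
GM = 2.103 × 10^20 m³/s²
m = 252.7 kg
GMm = 2.103 × 10^20 × 252.7 = 5.31428 × 10^22 m³·kg/s²
2a = 1.062 × 10^7 m
E_bind = GMm/(2a) = 5.00403 × 10^15 J ≈ 5.004 PJ

Final answer: 5.004 PJ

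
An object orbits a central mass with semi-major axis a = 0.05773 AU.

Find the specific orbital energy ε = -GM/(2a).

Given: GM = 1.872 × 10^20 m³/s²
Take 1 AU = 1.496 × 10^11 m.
a = 0.05773 AU = 8.63641 × 10^9 m
GM = 1.872 × 10^20 m³/s²
2a = 1.72728 × 10^10 m
ε = −GM/(2a) = -1.08378 × 10^10 J/kg ≈ -10.84 GJ/kg

Final answer: -10.84 GJ/kg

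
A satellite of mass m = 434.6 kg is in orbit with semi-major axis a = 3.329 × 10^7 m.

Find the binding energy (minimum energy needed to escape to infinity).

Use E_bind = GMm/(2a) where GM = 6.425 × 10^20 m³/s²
a = 3.329 × 10^7 m
GM = 6.425 × 10^20 m³/s²
m = 434.6 kg
GMm = 6.425 × 10^20 × 434.6 = 2.79231 × 10^23 m³·kg/s²
2a = 6.658 × 10^7 m
E_bind = GMm/(2a) = 4.19391 × 10^15 J ≈ 4.194 PJ

Final answer: 4.194 PJ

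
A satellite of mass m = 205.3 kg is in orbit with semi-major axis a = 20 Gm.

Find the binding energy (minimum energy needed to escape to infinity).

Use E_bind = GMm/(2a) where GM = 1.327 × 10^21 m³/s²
a = 20 Gm = 2 × 10^10 m
GM = 1.327 × 10^21 m³/s²
m = 205.3 kg
GMm = 1.327 × 10^21 × 205.3 = 2.72433 × 10^23 m³·kg/s²
2a = 4 × 10^10 m
E_bind = GMm/(2a) = 6.81083 × 10^12 J ≈ 6.811 TJ

Final answer: 6.811 TJ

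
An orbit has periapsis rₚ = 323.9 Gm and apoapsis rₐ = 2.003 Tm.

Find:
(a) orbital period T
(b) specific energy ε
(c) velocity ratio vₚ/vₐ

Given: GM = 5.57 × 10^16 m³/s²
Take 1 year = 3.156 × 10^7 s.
rₚ = 323.9 Gm = 3.239 × 10^11 m
rₐ = 2.003 Tm = 2.003 × 10^12 m
GM = 5.57 × 10^16 m³/s²
a = (rₚ + rₐ)/2 = 1.16345 × 10^12 m
e = (rₐ − rₚ)/(rₐ + rₚ) = (1.6791 × 10^12) / (2.3269 × 10^12) = 0.721604
(a) a³ = 1.57486 × 10^36 m³;  T = 2π √(a³/GM) = 2π × 5.31733 × 10^9 s = 3.34098 × 10^10 s ≈ 1059 years
(b) 2a = 2.3269 × 10^12 m;  ε = −GM/(2a) = -23937.4 J/kg ≈ -23.94 kJ/kg
(c) vₚ/vₐ = rₐ/rₚ (angular momentum) = (2.003 × 10^12) / (3.239 × 10^11) = 6.18401 ≈ 6.184

Final answer:
(a) orbital period T = 1059 years
(b) specific energy ε = -23.94 kJ/kg
(c) velocity ratio vₚ/vₐ = 6.184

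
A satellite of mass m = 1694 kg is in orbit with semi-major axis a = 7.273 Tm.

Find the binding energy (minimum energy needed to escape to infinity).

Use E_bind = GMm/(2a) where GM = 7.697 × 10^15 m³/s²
a = 7.273 Tm = 7.273 × 10^12 m
GM = 7.697 × 10^15 m³/s²
m = 1694 kg
GMm = 7.697 × 10^15 × 1694 = 1.30387 × 10^19 m³·kg/s²
2a = 1.4546 × 10^13 m
E_bind = GMm/(2a) = 896378 J ≈ 896.4 kJ

Final answer: 896.4 kJ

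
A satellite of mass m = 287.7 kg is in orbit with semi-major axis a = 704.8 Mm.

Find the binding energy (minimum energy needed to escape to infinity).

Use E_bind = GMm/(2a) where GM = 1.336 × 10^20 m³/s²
a = 704.8 Mm = 7.048 × 10^8 m
GM = 1.336 × 10^20 m³/s²
m = 287.7 kg
GMm = 1.336 × 10^20 × 287.7 = 3.84367 × 10^22 m³·kg/s²
2a = 1.4096 × 10^9 m
E_bind = GMm/(2a) = 2.72678 × 10^13 J ≈ 27.27 TJ

Final answer: 27.27 TJ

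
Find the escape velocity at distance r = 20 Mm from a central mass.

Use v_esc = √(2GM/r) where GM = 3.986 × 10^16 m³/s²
r = 20 Mm = 2 × 10^7 m
GM = 3.986 × 10^16 m³/s²
2GM/r = 2 × (3.986 × 10^16) / (2 × 10^7) = 3.986 × 10^9 m²/s²
v_esc = √(2GM/r) = 63134.8 m/s ≈ 63.13 km/s

Final answer: 63.13 km/s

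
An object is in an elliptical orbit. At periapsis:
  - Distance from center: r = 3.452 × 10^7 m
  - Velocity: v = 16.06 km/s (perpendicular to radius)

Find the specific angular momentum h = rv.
r = 3.452 × 10^7 m
v = 16.06 km/s = 16060 m/s
h = rv = 3.452 × 10^7 × 16060 = 5.54391 × 10^11 m²/s ≈ 5.544 × 10^11 m²/s

Final answer: h = 5.544 × 10^11 m²/s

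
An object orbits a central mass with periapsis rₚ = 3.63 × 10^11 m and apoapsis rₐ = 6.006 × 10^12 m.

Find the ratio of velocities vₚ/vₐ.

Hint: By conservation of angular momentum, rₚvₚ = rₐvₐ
rₚ = 3.63 × 10^11 m
rₐ = 6.006 × 10^12 m
rₚvₚ = rₐvₐ  ⇒  vₚ/vₐ = rₐ/rₚ
vₚ/vₐ = (6.006 × 10^12) / (3.63 × 10^11) = 16.5455

Final answer: vₚ/vₐ = 16.55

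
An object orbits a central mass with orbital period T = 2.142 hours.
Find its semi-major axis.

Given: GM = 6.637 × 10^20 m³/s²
T = 2.142 hours = 7711.2 s
GM = 6.637 × 10^20 m³/s²
Kepler's third law: a³ = GM T² / (4π²)
T² = 5.94626 × 10^7 s²
a³ = (6.637 × 10^20) × (5.94626 × 10^7) / (4π²) = 9.99669 × 10^26 m³
a = (a³)^(1/3) = 9.99889 × 10^8 m ≈ 999.9 Mm

Final answer: 999.9 Mm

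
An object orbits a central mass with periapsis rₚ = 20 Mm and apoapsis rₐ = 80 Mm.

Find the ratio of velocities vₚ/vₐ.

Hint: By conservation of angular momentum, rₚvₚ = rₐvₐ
rₚ = 20 Mm = 2 × 10^7 m
rₐ = 80 Mm = 8 × 10^7 m
rₚvₚ = rₐvₐ  ⇒  vₚ/vₐ = rₐ/rₚ
vₚ/vₐ = (8 × 10^7) / (2 × 10^7) = 4

Final answer: vₚ/vₐ = 4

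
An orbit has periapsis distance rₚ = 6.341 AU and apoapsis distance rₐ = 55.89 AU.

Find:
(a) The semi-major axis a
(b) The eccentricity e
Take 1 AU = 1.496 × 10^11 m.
rₚ = 6.341 AU = 9.48614 × 10^11 m
rₐ = 55.89 AU = 8.36114 × 10^12 m
(a) a = (rₚ + rₐ)/2 = 4.65488 × 10^12 m ≈ 31.12 AU
(b) e = (rₐ − rₚ)/(rₐ + rₚ) = (7.41253 × 10^12) / (9.30976 × 10^12) = 0.796211

Final answer:
(a) a = 31.12 AU
(b) e = 0.7962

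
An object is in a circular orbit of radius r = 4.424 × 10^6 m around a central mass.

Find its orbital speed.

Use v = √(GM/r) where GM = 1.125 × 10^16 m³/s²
r = 4.424 × 10^6 m
GM = 1.125 × 10^16 m³/s²
GM/r = (1.125 × 10^16) / (4.424 × 10^6) = 2.54295 × 10^9 m²/s²
v = √(GM/r) = 50427.6 m/s ≈ 50.43 km/s

Final answer: 50.43 km/s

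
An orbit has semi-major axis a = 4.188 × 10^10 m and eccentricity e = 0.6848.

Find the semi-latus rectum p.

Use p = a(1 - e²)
a = 4.188 × 10^10 m
e = 0.6848,  e² = 0.468951,  1 − e² = 0.531049
p = a(1 − e²) = 4.188 × 10^10 m × 0.531049 = 2.22403 × 10^10 m ≈ 2.224 × 10^10 m

Final answer: p = 2.224 × 10^10 m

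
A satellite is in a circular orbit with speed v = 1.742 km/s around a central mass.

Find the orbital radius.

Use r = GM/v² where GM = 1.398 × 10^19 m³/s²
v = 1.742 km/s = 1742 m/s
GM = 1.398 × 10^19 m³/s²
v² = 3.03456 × 10^6 m²/s²
r = GM/v² = (1.398 × 10^19) / (3.03456 × 10^6) = 4.60692 × 10^12 m ≈ 4.607 Tm

Final answer: 4.607 Tm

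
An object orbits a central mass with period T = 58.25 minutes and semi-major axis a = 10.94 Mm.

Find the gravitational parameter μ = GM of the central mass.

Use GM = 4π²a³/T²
T = 58.25 minutes = 3495 s
a = 10.94 Mm = 1.094 × 10^7 m
a³ = 1.30934 × 10^21 m³
T² = 1.2215 × 10^7 s²
GM = 4π² × (1.30934 × 10^21) / (1.2215 × 10^7) = 4.23172 × 10^15 m³/s²
GM ≈ 4.232 × 10^15 m³/s²

Final answer: GM = 4.232 × 10^15 m³/s²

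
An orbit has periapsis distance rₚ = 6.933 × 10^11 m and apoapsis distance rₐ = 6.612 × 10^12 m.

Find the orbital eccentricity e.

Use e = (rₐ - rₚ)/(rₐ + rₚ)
rₚ = 6.933 × 10^11 m
rₐ = 6.612 × 10^12 m
rₐ − rₚ = 5.9187 × 10^12 m
rₐ + rₚ = 7.3053 × 10^12 m
e = (rₐ − rₚ)/(rₐ + rₚ) = 0.810193

Final answer: e = 0.8102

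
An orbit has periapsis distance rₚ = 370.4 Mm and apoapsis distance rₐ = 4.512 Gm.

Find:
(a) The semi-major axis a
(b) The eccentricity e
rₚ = 370.4 Mm = 3.704 × 10^8 m
rₐ = 4.512 Gm = 4.512 × 10^9 m
(a) a = (rₚ + rₐ)/2 = 2.4412 × 10^9 m ≈ 2.441 Gm
(b) e = (rₐ − rₚ)/(rₐ + rₚ) = (4.1416 × 10^9) / (4.8824 × 10^9) = 0.848271

Final answer:
(a) a = 2.441 Gm
(b) e = 0.8483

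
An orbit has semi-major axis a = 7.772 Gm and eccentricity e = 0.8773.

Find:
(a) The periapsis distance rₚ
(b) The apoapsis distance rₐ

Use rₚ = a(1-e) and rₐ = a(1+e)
a = 7.772 Gm = 7.772 × 10^9 m
e = 0.8773:  1 − e = 0.1227,  1 + e = 1.8773
(a) rₚ = a(1 − e) = 7.772 × 10^9 m × 0.1227 = 9.53624 × 10^8 m ≈ 953.6 Mm
(b) rₐ = a(1 + e) = 7.772 × 10^9 m × 1.8773 = 1.45904 × 10^10 m ≈ 14.59 Gm

Final answer:
(a) rₚ = 953.6 Mm
(b) rₐ = 14.59 Gm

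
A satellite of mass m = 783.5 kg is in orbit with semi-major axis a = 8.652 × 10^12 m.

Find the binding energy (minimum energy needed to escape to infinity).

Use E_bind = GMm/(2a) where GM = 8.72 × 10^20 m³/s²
a = 8.652 × 10^12 m
GM = 8.72 × 10^20 m³/s²
m = 783.5 kg
GMm = 8.72 × 10^20 × 783.5 = 6.83212 × 10^23 m³·kg/s²
2a = 1.7304 × 10^13 m
E_bind = GMm/(2a) = 3.94829 × 10^10 J ≈ 39.48 GJ

Final answer: 39.48 GJ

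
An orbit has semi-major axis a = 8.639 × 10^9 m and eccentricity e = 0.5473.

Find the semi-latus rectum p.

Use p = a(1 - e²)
a = 8.639 × 10^9 m
e = 0.5473,  e² = 0.299537,  1 − e² = 0.700463
p = a(1 − e²) = 8.639 × 10^9 m × 0.700463 = 6.0513 × 10^9 m ≈ 6.051 × 10^9 m

Final answer: p = 6.051 × 10^9 m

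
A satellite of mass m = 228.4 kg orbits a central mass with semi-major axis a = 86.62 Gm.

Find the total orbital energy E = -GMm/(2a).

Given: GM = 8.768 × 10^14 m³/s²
a = 86.62 Gm = 8.662 × 10^10 m
GM = 8.768 × 10^14 m³/s²
2a = 1.7324 × 10^11 m
GMm = 8.768 × 10^14 × 228.4 = 2.00261 × 10^17 m³·kg/s²
E = −GMm/(2a) = -1.15598 × 10^6 J ≈ -1.156 MJ

Final answer: -1.156 MJ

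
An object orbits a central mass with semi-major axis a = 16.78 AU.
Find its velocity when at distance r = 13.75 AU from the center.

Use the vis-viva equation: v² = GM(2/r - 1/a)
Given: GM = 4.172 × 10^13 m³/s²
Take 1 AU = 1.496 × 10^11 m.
a = 16.78 AU = 2.51029 × 10^12 m
r = 13.75 AU = 2.057 × 10^12 m
GM = 4.172 × 10^13 m³/s²
2/r − 1/a = 9.7229 × 10^-13 − 3.98361 × 10^-13 = 5.73929 × 10^-13 m⁻¹
v² = GM (2/r − 1/a) = 23.9443 m²/s²
v = 4.89329 m/s ≈ 4.893 m/s

Final answer: 4.893 m/s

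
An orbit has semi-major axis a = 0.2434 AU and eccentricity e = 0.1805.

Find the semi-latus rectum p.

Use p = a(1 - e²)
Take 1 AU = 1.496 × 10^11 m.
a = 0.2434 AU = 3.64126 × 10^10 m
e = 0.1805,  e² = 0.0325802,  1 − e² = 0.96742
p = a(1 − e²) = 3.64126 × 10^10 m × 0.96742 = 3.52263 × 10^10 m ≈ 0.2355 AU

Final answer: p = 0.2355 AU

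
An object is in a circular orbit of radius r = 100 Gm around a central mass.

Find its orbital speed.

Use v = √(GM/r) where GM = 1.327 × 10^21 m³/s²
r = 100 Gm = 1 × 10^11 m
GM = 1.327 × 10^21 m³/s²
GM/r = (1.327 × 10^21) / (1 × 10^11) = 1.327 × 10^10 m²/s²
v = √(GM/r) = 115195 m/s ≈ 115.2 km/s

Final answer: 115.2 km/s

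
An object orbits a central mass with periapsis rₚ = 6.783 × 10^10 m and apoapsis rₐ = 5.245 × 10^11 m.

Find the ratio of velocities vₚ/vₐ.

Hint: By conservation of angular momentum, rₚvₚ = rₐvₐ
rₚ = 6.783 × 10^10 m
rₐ = 5.245 × 10^11 m
rₚvₚ = rₐvₐ  ⇒  vₚ/vₐ = rₐ/rₚ
vₚ/vₐ = (5.245 × 10^11) / (6.783 × 10^10) = 7.73257

Final answer: vₚ/vₐ = 7.733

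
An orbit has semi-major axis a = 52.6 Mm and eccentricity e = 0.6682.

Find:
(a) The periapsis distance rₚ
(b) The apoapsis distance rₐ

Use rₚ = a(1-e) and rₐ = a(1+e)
a = 52.6 Mm = 5.26 × 10^7 m
e = 0.6682:  1 − e = 0.3318,  1 + e = 1.6682
(a) rₚ = a(1 − e) = 5.26 × 10^7 m × 0.3318 = 1.74527 × 10^7 m ≈ 17.45 Mm
(b) rₐ = a(1 + e) = 5.26 × 10^7 m × 1.6682 = 8.77473 × 10^7 m ≈ 87.75 Mm

Final answer:
(a) rₚ = 17.45 Mm
(b) rₐ = 87.75 Mm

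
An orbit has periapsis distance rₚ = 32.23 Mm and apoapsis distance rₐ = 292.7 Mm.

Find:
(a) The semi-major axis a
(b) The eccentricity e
rₚ = 32.23 Mm = 3.223 × 10^7 m
rₐ = 292.7 Mm = 2.927 × 10^8 m
(a) a = (rₚ + rₐ)/2 = 1.62465 × 10^8 m ≈ 162.5 Mm
(b) e = (rₐ − rₚ)/(rₐ + rₚ) = (2.6047 × 10^8) / (3.2493 × 10^8) = 0.801619

Final answer:
(a) a = 162.5 Mm
(b) e = 0.8016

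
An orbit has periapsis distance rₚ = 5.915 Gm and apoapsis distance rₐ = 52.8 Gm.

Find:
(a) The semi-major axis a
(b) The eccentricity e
rₚ = 5.915 Gm = 5.915 × 10^9 m
rₐ = 52.8 Gm = 5.28 × 10^10 m
(a) a = (rₚ + rₐ)/2 = 2.93575 × 10^10 m ≈ 29.36 Gm
(b) e = (rₐ − rₚ)/(rₐ + rₚ) = (4.6885 × 10^10) / (5.8715 × 10^10) = 0.798518

Final answer:
(a) a = 29.36 Gm
(b) e = 0.7985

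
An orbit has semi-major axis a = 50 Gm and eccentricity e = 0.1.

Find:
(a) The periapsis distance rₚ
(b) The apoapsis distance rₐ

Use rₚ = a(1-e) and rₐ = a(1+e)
a = 50 Gm = 5 × 10^10 m
e = 0.1:  1 − e = 0.9,  1 + e = 1.1
(a) rₚ = a(1 − e) = 5 × 10^10 m × 0.9 = 4.5 × 10^10 m ≈ 45 Gm
(b) rₐ = a(1 + e) = 5 × 10^10 m × 1.1 = 5.5 × 10^10 m ≈ 55 Gm

Final answer:
(a) rₚ = 45 Gm
(b) rₐ = 55 Gm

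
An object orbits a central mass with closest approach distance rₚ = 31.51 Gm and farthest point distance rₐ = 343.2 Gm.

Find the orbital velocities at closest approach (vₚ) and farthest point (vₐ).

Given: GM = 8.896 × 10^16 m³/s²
rₚ = 31.51 Gm = 3.151 × 10^10 m
rₐ = 343.2 Gm = 3.432 × 10^11 m
GM = 8.896 × 10^16 m³/s²
a = (rₚ + rₐ)/2 = 1.87355 × 10^11 m
Vis-viva: v² = GM (2/r − 1/a)
vₚ² = 8.896 × 10^16 × (6.34719 × 10^-11 − 5.33746 × 10^-12) = 5.17164 × 10^6 m²/s²
vₚ = 2274.12 m/s ≈ 2.274 km/s
vₐ² = 8.896 × 10^16 × (5.82751 × 10^-12 − 5.33746 × 10^-12) = 43594.4 m²/s²
vₐ = 208.793 m/s ≈ 208.8 m/s

Final answer: vₚ = 2.274 km/s, vₐ = 208.8 m/s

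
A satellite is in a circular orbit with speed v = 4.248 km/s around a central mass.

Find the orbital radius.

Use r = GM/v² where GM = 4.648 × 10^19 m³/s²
v = 4.248 km/s = 4248 m/s
GM = 4.648 × 10^19 m³/s²
v² = 1.80455 × 10^7 m²/s²
r = GM/v² = (4.648 × 10^19) / (1.80455 × 10^7) = 2.57571 × 10^12 m ≈ 2.576 × 10^12 m

Final answer: 2.576 × 10^12 m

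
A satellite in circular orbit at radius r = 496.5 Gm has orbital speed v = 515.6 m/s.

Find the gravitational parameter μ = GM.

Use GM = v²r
r = 496.5 Gm = 4.965 × 10^11 m
v = 515.6 m/s
v² = 265843 m²/s²
GM = v²r = 265843 × 4.965 × 10^11 = 1.31991 × 10^17 m³/s²
GM ≈ 1.32 × 10^17 m³/s²

Final answer: GM = 1.32 × 10^17 m³/s²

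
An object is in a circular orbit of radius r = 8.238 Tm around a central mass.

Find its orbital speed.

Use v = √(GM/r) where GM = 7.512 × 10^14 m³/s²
r = 8.238 Tm = 8.238 × 10^12 m
GM = 7.512 × 10^14 m³/s²
GM/r = (7.512 × 10^14) / (8.238 × 10^12) = 91.1872 m²/s²
v = √(GM/r) = 9.5492 m/s ≈ 9.549 m/s

Final answer: 9.549 m/s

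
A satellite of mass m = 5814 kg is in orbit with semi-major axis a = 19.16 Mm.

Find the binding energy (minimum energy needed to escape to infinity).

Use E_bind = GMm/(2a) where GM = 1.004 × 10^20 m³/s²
a = 19.16 Mm = 1.916 × 10^7 m
GM = 1.004 × 10^20 m³/s²
m = 5814 kg
GMm = 1.004 × 10^20 × 5814 = 5.83726 × 10^23 m³·kg/s²
2a = 3.832 × 10^7 m
E_bind = GMm/(2a) = 1.52329 × 10^16 J ≈ 15.23 PJ

Final answer: 15.23 PJ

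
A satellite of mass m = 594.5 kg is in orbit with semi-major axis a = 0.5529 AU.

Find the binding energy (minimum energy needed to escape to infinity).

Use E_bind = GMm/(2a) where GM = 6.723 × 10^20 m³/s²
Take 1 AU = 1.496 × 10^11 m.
a = 0.5529 AU = 8.27138 × 10^10 m
GM = 6.723 × 10^20 m³/s²
m = 594.5 kg
GMm = 6.723 × 10^20 × 594.5 = 3.99682 × 10^23 m³·kg/s²
2a = 1.65428 × 10^11 m
E_bind = GMm/(2a) = 2.41605 × 10^12 J ≈ 2.416 TJ

Final answer: 2.416 TJ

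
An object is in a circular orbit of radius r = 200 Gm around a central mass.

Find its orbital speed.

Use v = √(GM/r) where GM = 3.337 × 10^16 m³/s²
r = 200 Gm = 2 × 10^11 m
GM = 3.337 × 10^16 m³/s²
GM/r = (3.337 × 10^16) / (2 × 10^11) = 166850 m²/s²
v = √(GM/r) = 408.473 m/s ≈ 408.5 m/s

Final answer: 408.5 m/s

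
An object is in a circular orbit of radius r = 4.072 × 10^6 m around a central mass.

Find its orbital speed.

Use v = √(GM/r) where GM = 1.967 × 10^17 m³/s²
r = 4.072 × 10^6 m
GM = 1.967 × 10^17 m³/s²
GM/r = (1.967 × 10^17) / (4.072 × 10^6) = 4.83055 × 10^10 m²/s²
v = √(GM/r) = 219785 m/s ≈ 219.8 km/s

Final answer: 219.8 km/s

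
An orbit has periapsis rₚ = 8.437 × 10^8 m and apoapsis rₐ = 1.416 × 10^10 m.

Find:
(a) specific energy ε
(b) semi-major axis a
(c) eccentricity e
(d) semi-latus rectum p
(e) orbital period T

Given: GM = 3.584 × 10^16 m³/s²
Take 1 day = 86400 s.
rₚ = 8.437 × 10^8 m
rₐ = 1.416 × 10^10 m
GM = 3.584 × 10^16 m³/s²
a = (rₚ + rₐ)/2 = 7.50185 × 10^9 m
e = (rₐ − rₚ)/(rₐ + rₚ) = (1.33163 × 10^10) / (1.50037 × 10^10) = 0.887534
(a) 2a = 1.50037 × 10^10 m;  ε = −GM/(2a) = -2.38874 × 10^6 J/kg ≈ -2.389 MJ/kg
(b) a = 7.50185 × 10^9 m ≈ 7.502 × 10^9 m
(c) e = 0.887534 ≈ 0.8875
(d) 1 − e² = 0.212283;  p = a(1 − e²) = 7.50185 × 10^9 × 0.212283 = 1.59251 × 10^9 m ≈ 1.593 × 10^9 m
(e) a³ = 4.22187 × 10^29 m³;  T = 2π √(a³/GM) = 2π × 3.43217 × 10^6 s = 2.15649 × 10^7 s ≈ 249.6 days

Final answer:
(a) specific energy ε = -2.389 MJ/kg
(b) semi-major axis a = 7.502 × 10^9 m
(c) eccentricity e = 0.8875
(d) semi-latus rectum p = 1.593 × 10^9 m
(e) orbital period T = 249.6 days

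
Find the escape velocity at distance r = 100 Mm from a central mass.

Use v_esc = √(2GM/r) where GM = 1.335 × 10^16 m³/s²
r = 100 Mm = 1 × 10^8 m
GM = 1.335 × 10^16 m³/s²
2GM/r = 2 × (1.335 × 10^16) / (1 × 10^8) = 2.67 × 10^8 m²/s²
v_esc = √(2GM/r) = 16340.1 m/s ≈ 16.34 km/s

Final answer: 16.34 km/s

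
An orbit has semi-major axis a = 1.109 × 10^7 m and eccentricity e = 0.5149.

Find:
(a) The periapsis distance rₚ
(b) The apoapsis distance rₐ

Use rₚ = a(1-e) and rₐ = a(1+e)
a = 1.109 × 10^7 m
e = 0.5149:  1 − e = 0.4851,  1 + e = 1.5149
(a) rₚ = a(1 − e) = 1.109 × 10^7 m × 0.4851 = 5.37976 × 10^6 m ≈ 5.38 × 10^6 m
(b) rₐ = a(1 + e) = 1.109 × 10^7 m × 1.5149 = 1.68002 × 10^7 m ≈ 1.68 × 10^7 m

Final answer:
(a) rₚ = 5.38 × 10^6 m
(b) rₐ = 1.68 × 10^7 m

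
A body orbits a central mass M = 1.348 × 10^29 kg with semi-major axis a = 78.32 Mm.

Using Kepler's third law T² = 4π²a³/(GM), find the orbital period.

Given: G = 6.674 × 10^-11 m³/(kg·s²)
M = 1.348 × 10^29 kg
GM = G × M = 6.674 × 10^-11 × 1.348 × 10^29 = 8.99655 × 10^18 m³/s²
a = 78.32 Mm = 7.832 × 10^7 m
a³ = 4.80417 × 10^23 m³
T = 2π √(a³/GM) = 2π √((4.80417 × 10^23) / (8.99655 × 10^18)) = 2π × 231.085 s
T = 1451.95 s ≈ 24.2 minutes

Final answer: 24.2 minutes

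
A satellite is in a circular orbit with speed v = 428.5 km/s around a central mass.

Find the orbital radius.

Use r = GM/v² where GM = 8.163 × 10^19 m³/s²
v = 428.5 km/s = 428500 m/s
GM = 8.163 × 10^19 m³/s²
v² = 1.83612 × 10^11 m²/s²
r = GM/v² = (8.163 × 10^19) / (1.83612 × 10^11) = 4.44578 × 10^8 m ≈ 4.446 × 10^8 m

Final answer: 4.446 × 10^8 m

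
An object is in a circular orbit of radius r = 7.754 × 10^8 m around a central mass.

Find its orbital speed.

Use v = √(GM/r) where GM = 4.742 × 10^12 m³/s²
r = 7.754 × 10^8 m
GM = 4.742 × 10^12 m³/s²
GM/r = (4.742 × 10^12) / (7.754 × 10^8) = 6115.55 m²/s²
v = √(GM/r) = 78.202 m/s ≈ 78.2 m/s

Final answer: 78.2 m/s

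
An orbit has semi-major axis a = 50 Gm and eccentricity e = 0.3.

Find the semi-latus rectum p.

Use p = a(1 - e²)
a = 50 Gm = 5 × 10^10 m
e = 0.3,  e² = 0.09,  1 − e² = 0.91
p = a(1 − e²) = 5 × 10^10 m × 0.91 = 4.55 × 10^10 m ≈ 45.5 Gm

Final answer: p = 45.5 Gm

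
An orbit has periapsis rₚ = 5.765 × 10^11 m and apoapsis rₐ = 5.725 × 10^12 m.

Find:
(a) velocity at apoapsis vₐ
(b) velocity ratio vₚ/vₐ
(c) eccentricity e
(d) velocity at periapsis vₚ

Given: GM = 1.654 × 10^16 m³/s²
rₚ = 5.765 × 10^11 m
rₐ = 5.725 × 10^12 m
GM = 1.654 × 10^16 m³/s²
a = (rₚ + rₐ)/2 = 3.15075 × 10^12 m
e = (rₐ − rₚ)/(rₐ + rₚ) = (5.1485 × 10^12) / (6.3015 × 10^12) = 0.817028
(a) vₐ² = GM (2/rₐ − 1/a) = 1.654 × 10^16 × (3.49345 × 10^-13 − 3.17385 × 10^-13) = 528.622 m²/s²;  vₐ = 22.9918 m/s ≈ 22.99 m/s
(b) vₚ/vₐ = rₐ/rₚ (angular momentum) = (5.725 × 10^12) / (5.765 × 10^11) = 9.93062 ≈ 9.931
(c) e = 0.817028 ≈ 0.817
(d) vₚ² = GM (2/rₚ − 1/a) = 1.654 × 10^16 × (3.46921 × 10^-12 − 3.17385 × 10^-13) = 52131.2 m²/s²;  vₚ = 228.323 m/s ≈ 228.3 m/s

Final answer:
(a) velocity at apoapsis vₐ = 22.99 m/s
(b) velocity ratio vₚ/vₐ = 9.931
(c) eccentricity e = 0.817
(d) velocity at periapsis vₚ = 228.3 m/s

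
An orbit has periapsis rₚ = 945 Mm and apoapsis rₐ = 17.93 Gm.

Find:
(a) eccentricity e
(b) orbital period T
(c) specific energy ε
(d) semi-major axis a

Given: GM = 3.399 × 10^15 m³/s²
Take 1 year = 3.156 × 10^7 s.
rₚ = 945 Mm = 9.45 × 10^8 m
rₐ = 17.93 Gm = 1.793 × 10^10 m
GM = 3.399 × 10^15 m³/s²
a = (rₚ + rₐ)/2 = 9.4375 × 10^9 m
e = (rₐ − rₚ)/(rₐ + rₚ) = (1.6985 × 10^10) / (1.8875 × 10^10) = 0.899868
(a) e = 0.899868 ≈ 0.8999
(b) a³ = 8.40564 × 10^29 m³;  T = 2π √(a³/GM) = 2π × 1.57257 × 10^7 s = 9.88075 × 10^7 s ≈ 3.131 years
(c) 2a = 1.8875 × 10^10 m;  ε = −GM/(2a) = -180079 J/kg ≈ -180.1 kJ/kg
(d) a = 9.4375 × 10^9 m ≈ 9.438 Gm

Final answer:
(a) eccentricity e = 0.8999
(b) orbital period T = 3.131 years
(c) specific energy ε = -180.1 kJ/kg
(d) semi-major axis a = 9.438 Gm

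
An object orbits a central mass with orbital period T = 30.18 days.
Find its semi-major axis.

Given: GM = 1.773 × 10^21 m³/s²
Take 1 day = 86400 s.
T = 30.18 days = 2.60755 × 10^6 s
GM = 1.773 × 10^21 m³/s²
Kepler's third law: a³ = GM T² / (4π²)
T² = 6.79933 × 10^12 s²
a³ = (1.773 × 10^21) × (6.79933 × 10^12) / (4π²) = 3.05362 × 10^32 m³
a = (a³)^(1/3) = 6.73398 × 10^10 m ≈ 6.734 × 10^10 m

Final answer: 6.734 × 10^10 m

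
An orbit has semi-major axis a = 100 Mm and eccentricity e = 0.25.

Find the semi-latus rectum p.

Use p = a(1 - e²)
a = 100 Mm = 1 × 10^8 m
e = 0.25,  e² = 0.0625,  1 − e² = 0.9375
p = a(1 − e²) = 1 × 10^8 m × 0.9375 = 9.375 × 10^7 m ≈ 93.75 Mm

Final answer: p = 93.75 Mm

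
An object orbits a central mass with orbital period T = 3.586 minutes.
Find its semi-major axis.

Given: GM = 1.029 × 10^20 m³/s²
T = 3.586 minutes = 215.16 s
GM = 1.029 × 10^20 m³/s²
Kepler's third law: a³ = GM T² / (4π²)
T² = 46293.8 s²
a³ = (1.029 × 10^20) × 46293.8 / (4π²) = 1.20664 × 10^23 m³
a = (a³)^(1/3) = 4.94151 × 10^7 m ≈ 49.42 Mm

Final answer: 49.42 Mm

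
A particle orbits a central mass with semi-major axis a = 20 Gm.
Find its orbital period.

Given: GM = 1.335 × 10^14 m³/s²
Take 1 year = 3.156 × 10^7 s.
a = 20 Gm = 2 × 10^10 m
GM = 1.335 × 10^14 m³/s²
a³ = 8 × 10^30 m³
T = 2π √(a³/GM) = 2π √((8 × 10^30) / (1.335 × 10^14)) = 2π × 2.44796 × 10^8 s
T = 1.5381 × 10^9 s ≈ 48.74 years

Final answer: 48.74 years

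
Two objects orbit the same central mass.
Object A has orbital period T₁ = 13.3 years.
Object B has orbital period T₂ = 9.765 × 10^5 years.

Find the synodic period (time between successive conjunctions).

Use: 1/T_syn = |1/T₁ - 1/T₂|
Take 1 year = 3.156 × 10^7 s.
T₁ = 13.3 years = 4.19748 × 10^8 s
T₂ = 9.765 × 10^5 years = 3.08183 × 10^13 s
1/T₁ = 2.38238 × 10^-9 s⁻¹
1/T₂ = 3.24482 × 10^-14 s⁻¹
|1/T₁ − 1/T₂| = 2.38235 × 10^-9 s⁻¹
T_syn = 1 / |1/T₁ − 1/T₂| = 4.19754 × 10^8 s ≈ 13.3 years

Final answer: T_syn = 13.3 years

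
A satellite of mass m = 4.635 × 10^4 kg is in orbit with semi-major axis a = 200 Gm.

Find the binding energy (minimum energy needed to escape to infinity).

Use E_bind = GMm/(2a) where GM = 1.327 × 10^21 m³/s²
a = 200 Gm = 2 × 10^11 m
GM = 1.327 × 10^21 m³/s²
m = 4.635 × 10^4 kg
GMm = 1.327 × 10^21 × 46350 = 6.15065 × 10^25 m³·kg/s²
2a = 4 × 10^11 m
E_bind = GMm/(2a) = 1.53766 × 10^14 J ≈ 153.8 TJ

Final answer: 153.8 TJ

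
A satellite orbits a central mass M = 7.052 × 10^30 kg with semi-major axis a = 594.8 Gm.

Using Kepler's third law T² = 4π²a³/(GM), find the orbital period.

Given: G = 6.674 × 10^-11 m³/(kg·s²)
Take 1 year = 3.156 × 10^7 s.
M = 7.052 × 10^30 kg
GM = G × M = 6.674 × 10^-11 × 7.052 × 10^30 = 4.7065 × 10^20 m³/s²
a = 594.8 Gm = 5.948 × 10^11 m
a³ = 2.10433 × 10^35 m³
T = 2π √(a³/GM) = 2π √((2.10433 × 10^35) / (4.7065 × 10^20)) = 2π × 2.1145 × 10^7 s
T = 1.32858 × 10^8 s ≈ 4.21 years

Final answer: 4.21 years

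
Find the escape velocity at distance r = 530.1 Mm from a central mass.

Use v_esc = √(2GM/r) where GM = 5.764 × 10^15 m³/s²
r = 530.1 Mm = 5.301 × 10^8 m
GM = 5.764 × 10^15 m³/s²
2GM/r = 2 × (5.764 × 10^15) / (5.301 × 10^8) = 2.17468 × 10^7 m²/s²
v_esc = √(2GM/r) = 4663.35 m/s ≈ 4.663 km/s

Final answer: 4.663 km/s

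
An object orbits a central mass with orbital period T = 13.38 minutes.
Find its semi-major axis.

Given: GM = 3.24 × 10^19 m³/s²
T = 13.38 minutes = 802.8 s
GM = 3.24 × 10^19 m³/s²
Kepler's third law: a³ = GM T² / (4π²)
T² = 644488 s²
a³ = (3.24 × 10^19) × 644488 / (4π²) = 5.28932 × 10^23 m³
a = (a³)^(1/3) = 8.08723 × 10^7 m ≈ 80.87 Mm

Final answer: 80.87 Mm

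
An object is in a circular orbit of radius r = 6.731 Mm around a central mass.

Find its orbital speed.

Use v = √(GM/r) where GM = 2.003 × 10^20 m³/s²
r = 6.731 Mm = 6.731 × 10^6 m
GM = 2.003 × 10^20 m³/s²
GM/r = (2.003 × 10^20) / (6.731 × 10^6) = 2.97578 × 10^13 m²/s²
v = √(GM/r) = 5.45507 × 10^6 m/s ≈ 5455 km/s

Final answer: 5455 km/s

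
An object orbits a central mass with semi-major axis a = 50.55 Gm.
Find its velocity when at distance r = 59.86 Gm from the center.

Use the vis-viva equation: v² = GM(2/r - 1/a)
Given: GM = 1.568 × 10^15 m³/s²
a = 50.55 Gm = 5.055 × 10^10 m
r = 59.86 Gm = 5.986 × 10^10 m
GM = 1.568 × 10^15 m³/s²
2/r − 1/a = 3.34113 × 10^-11 − 1.97824 × 10^-11 = 1.36289 × 10^-11 m⁻¹
v² = GM (2/r − 1/a) = 21370.1 m²/s²
v = 146.185 m/s ≈ 146.2 m/s

Final answer: 146.2 m/s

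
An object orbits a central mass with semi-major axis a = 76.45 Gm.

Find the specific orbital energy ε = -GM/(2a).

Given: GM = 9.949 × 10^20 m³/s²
a = 76.45 Gm = 7.645 × 10^10 m
GM = 9.949 × 10^20 m³/s²
2a = 1.529 × 10^11 m
ε = −GM/(2a) = -6.50687 × 10^9 J/kg ≈ -6.507 GJ/kg

Final answer: -6.507 GJ/kg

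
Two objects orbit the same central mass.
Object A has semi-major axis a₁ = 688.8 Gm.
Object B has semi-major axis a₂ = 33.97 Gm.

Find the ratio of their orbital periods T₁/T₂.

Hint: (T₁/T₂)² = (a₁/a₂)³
a₁ = 688.8 Gm = 6.888 × 10^11 m
a₂ = 33.97 Gm = 3.397 × 10^10 m
a₁/a₂ = 20.2767
T₁/T₂ = (a₁/a₂)^(3/2) = (20.2767)^1.5 = 91.3054

Final answer: T₁/T₂ = 91.31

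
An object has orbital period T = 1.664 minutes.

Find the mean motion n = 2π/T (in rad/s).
T = 1.664 minutes = 99.84 s
n = 2π / 99.84 s = 0.0629325 rad/s ≈ 0.06293 rad/s

Final answer: n = 0.06293 rad/s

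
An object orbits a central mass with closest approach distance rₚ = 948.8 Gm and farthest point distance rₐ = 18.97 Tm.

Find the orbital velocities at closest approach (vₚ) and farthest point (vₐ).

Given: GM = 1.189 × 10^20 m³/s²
rₚ = 948.8 Gm = 9.488 × 10^11 m
rₐ = 18.97 Tm = 1.897 × 10^13 m
GM = 1.189 × 10^20 m³/s²
a = (rₚ + rₐ)/2 = 9.9594 × 10^12 m
Vis-viva: v² = GM (2/r − 1/a)
vₚ² = 1.189 × 10^20 × (2.10793 × 10^-12 − 1.00408 × 10^-13) = 2.38694 × 10^8 m²/s²
vₚ = 15449.7 m/s ≈ 15.45 km/s
vₐ² = 1.189 × 10^20 × (1.0543 × 10^-13 − 1.00408 × 10^-13) = 597112 m²/s²
vₐ = 772.73 m/s ≈ 772.7 m/s

Final answer: vₚ = 15.45 km/s, vₐ = 772.7 m/s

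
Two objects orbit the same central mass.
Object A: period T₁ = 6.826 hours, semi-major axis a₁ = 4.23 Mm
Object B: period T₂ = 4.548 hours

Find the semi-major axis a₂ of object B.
T₁ = 6.826 hours = 24573.6 s
T₂ = 4.548 hours = 16372.8 s
a₁ = 4.23 Mm = 4.23 × 10^6 m
Kepler's third law: (T₂/T₁)² = (a₂/a₁)³  ⇒  a₂ = a₁ (T₂/T₁)^(2/3)
T₂/T₁ = 0.666276
(T₂/T₁)^(2/3) = 0.762845
a₂ = 4.23 × 10^6 m × 0.762845 = 3.22683 × 10^6 m ≈ 3.227 Mm

Final answer: a₂ = 3.227 Mm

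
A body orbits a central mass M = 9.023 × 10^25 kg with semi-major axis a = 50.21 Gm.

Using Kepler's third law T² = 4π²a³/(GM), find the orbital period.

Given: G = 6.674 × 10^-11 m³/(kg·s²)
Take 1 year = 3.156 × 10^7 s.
M = 9.023 × 10^25 kg
GM = G × M = 6.674 × 10^-11 × 9.023 × 10^25 = 6.02195 × 10^15 m³/s²
a = 50.21 Gm = 5.021 × 10^10 m
a³ = 1.26582 × 10^32 m³
T = 2π √(a³/GM) = 2π √((1.26582 × 10^32) / (6.02195 × 10^15)) = 2π × 1.44983 × 10^8 s
T = 9.10954 × 10^8 s ≈ 28.86 years

Final answer: 28.86 years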